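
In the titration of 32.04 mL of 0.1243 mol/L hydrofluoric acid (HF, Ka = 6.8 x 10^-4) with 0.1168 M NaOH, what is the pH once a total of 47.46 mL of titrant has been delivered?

n(acid) = 0.1243 x 0.03204 = 0.003983 mol; n(NaOH) added = 0.1168 x 0.04746 = 0.005543 mol.
Base is in excess by 0.005543 - 0.003983 = 0.001561 mol in a total volume of 0.07950 L.
[OH^-] = 0.001561/0.07950 = 0.01963 M, so pOH = 1.71 and pH = 14.00 - 1.71 = 12.29.

12.29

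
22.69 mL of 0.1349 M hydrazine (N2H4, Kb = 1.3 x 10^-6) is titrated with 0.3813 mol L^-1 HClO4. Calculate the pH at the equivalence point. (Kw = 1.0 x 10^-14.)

4.56

n(N2H4) = 0.1349 x 0.02269 = 0.003061 mol; V(HClO4) at equivalence = 0.003061/0.3813 = 0.008027 L.
At equivalence the base is fully converted to N2H5+; total volume = 0.03072 L, so [N2H5+] = 0.003061/0.03072 = 0.09965 M.
Ka(N2H5+) = Kw/Kb = 1.0e-14 / 1.3 x 10^-6 = 7.69e-9.
[H^+] = sqrt(Ka x [N2H5+]) = sqrt(7.69e-9 x 0.09965) = 2.77e-5 M.
pH = -log(2.77e-5) = 4.56.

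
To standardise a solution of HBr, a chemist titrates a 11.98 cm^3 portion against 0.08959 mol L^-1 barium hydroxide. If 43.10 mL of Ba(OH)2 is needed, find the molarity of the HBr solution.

n(Ba(OH)2) delivered = 0.08959 x 0.04310 = 0.003861 mol.
The reaction is 2 HBr + 1 Ba(OH)2, so n(HBr) = 0.003861 x 2/1 = 0.007723 mol.
[HBr] = 0.007723 mol / 0.01198 L = 0.645 M.

0.645 M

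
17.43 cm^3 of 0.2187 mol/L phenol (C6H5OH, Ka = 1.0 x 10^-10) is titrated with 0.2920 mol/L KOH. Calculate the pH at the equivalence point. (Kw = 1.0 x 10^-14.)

11.55

n(C6H5OH) = 0.2187 x 0.01743 = 0.003812 mol; V(KOH) at equivalence = 0.003812/0.2920 = 0.01305 L.
At equivalence all the acid is converted to C6H5O-; total volume = 0.01743 + 0.01305 = 0.03048 L, so [C6H5O-] = 0.003812/0.03048 = 0.1250 M.
Kb = Kw/Ka = 1.0e-14 / 1.0 x 10^-10 = 0.000100.
[OH^-] = sqrt(Kb x [C6H5O-]) = sqrt(0.000100 x 0.1250) = 0.00354 M.
pOH = 2.45, so pH = 14.00 - 2.45 = 11.55.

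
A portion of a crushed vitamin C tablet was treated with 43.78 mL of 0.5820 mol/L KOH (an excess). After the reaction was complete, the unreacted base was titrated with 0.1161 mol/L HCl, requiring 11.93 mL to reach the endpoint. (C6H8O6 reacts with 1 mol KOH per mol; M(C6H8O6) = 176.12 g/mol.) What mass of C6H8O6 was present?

4.24 g

Total n(KOH) added = 0.5820 x 0.04378 = 0.02548 mol.
n(HCl) used = 0.1161 x 0.01193 = 0.001385 mol, which equals the excess n(KOH).
So n(KOH) consumed by the sample = 0.02548 - 0.001385 = 0.02409 mol.
n(C6H8O6) = 0.02409 / 1 = 0.02409 mol.
mass = 0.02409 mol x 176.12 g/mol = 4.24 g.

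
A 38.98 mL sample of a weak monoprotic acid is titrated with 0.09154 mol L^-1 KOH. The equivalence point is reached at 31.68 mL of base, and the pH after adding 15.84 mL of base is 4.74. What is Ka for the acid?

1.8 x 10^-5

15.84 mL is half of the equivalence volume, so this is the half-equivalence point where [HA] = [A^-].
At half-equivalence pH = pKa, so pKa = 4.74.
Ka = 10^(-4.74) = 1.8 x 10^-5.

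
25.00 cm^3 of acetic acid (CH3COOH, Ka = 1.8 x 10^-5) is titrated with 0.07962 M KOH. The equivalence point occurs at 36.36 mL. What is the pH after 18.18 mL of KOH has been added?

18.18 mL is exactly half the equivalence volume (36.36/2), i.e. the half-equivalence point.
There, n(HA) = n(A^-), so pH = pKa = -log(1.8 x 10^-5) = 4.74.

4.74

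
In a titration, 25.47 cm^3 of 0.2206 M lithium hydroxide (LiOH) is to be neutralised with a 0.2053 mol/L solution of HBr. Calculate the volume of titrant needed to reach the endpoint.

27.4 mL

n(LiOH) = 0.2206 mol/L x 0.02547 L = 0.005619 mol.
At equivalence n(HBr) = n(LiOH) = 0.005619 mol.
V(HBr) = 0.005619 / 0.2053 = 0.02737 L = 27.4 mL.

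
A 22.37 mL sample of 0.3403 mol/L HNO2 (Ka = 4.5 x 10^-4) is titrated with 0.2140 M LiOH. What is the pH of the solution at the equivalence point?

n(HNO2) = 0.3403 x 0.02237 = 0.007613 mol; V(LiOH) at equivalence = 0.007613/0.2140 = 0.03557 L.
At equivalence all the acid is converted to NO2-; total volume = 0.02237 + 0.03557 = 0.05794 L, so [NO2-] = 0.007613/0.05794 = 0.1314 M.
Kb = Kw/Ka = 1.0e-14 / 4.5 x 10^-4 = 2.22e-11.
[OH^-] = sqrt(Kb x [NO2-]) = sqrt(2.22e-11 x 0.1314) = 1.71e-6 M.
pOH = 5.77, so pH = 14.00 - 5.77 = 8.23.

8.23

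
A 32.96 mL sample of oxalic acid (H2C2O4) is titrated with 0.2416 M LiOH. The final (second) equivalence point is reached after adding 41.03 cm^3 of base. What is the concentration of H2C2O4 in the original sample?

n(LiOH) = 0.2416 x 0.04103 = 0.009913 mol.
At the final (second) equivalence point, 2 mol OH^- react per mol H2C2O4, so n(H2C2O4) = 0.009913 / 2 = 0.004956 mol.
[H2C2O4] = 0.004956 / 0.03296 L = 0.150 M.

0.150 M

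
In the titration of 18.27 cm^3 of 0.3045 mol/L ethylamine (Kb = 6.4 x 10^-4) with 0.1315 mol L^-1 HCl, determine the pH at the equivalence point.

5.92

n(C2H5NH2) = 0.3045 x 0.01827 = 0.005563 mol; V(HCl) at equivalence = 0.005563/0.1315 = 0.04231 L.
At equivalence the base is fully converted to C2H5NH3+; total volume = 0.06058 L, so [C2H5NH3+] = 0.005563/0.06058 = 0.09184 M.
Ka(C2H5NH3+) = Kw/Kb = 1.0e-14 / 6.4 x 10^-4 = 1.56e-11.
[H^+] = sqrt(Ka x [C2H5NH3+]) = sqrt(1.56e-11 x 0.09184) = 1.20e-6 M.
pH = -log(1.20e-6) = 5.92.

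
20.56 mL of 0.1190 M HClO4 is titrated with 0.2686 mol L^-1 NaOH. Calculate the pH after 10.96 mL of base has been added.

n(acid) = 0.1190 x 0.02056 = 0.002447 mol; n(NaOH) added = 0.2686 x 0.01096 = 0.002944 mol.
Base is in excess by 0.002944 - 0.002447 = 0.0004972 mol in a total volume of 0.03152 L.
[OH^-] = 0.0004972/0.03152 = 0.01577 M, so pOH = 1.80 and pH = 14.00 - 1.80 = 12.20.

12.20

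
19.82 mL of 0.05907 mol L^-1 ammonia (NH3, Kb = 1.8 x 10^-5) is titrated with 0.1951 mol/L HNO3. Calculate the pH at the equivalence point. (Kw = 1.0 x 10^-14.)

n(NH3) = 0.05907 x 0.01982 = 0.001171 mol; V(HNO3) at equivalence = 0.001171/0.1951 = 0.006001 L.
At equivalence the base is fully converted to NH4+; total volume = 0.02582 L, so [NH4+] = 0.001171/0.02582 = 0.04534 M.
Ka(NH4+) = Kw/Kb = 1.0e-14 / 1.8 x 10^-5 = 5.56e-10.
[H^+] = sqrt(Ka x [NH4+]) = sqrt(5.56e-10 x 0.04534) = 5.02e-6 M.
pH = -log(5.02e-6) = 5.30.

5.30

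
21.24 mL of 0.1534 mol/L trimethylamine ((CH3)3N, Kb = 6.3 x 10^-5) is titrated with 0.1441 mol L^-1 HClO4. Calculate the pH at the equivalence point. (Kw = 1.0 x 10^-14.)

n((CH3)3N) = 0.1534 x 0.02124 = 0.003258 mol; V(HClO4) at equivalence = 0.003258/0.1441 = 0.02261 L.
At equivalence the base is fully converted to (CH3)3NH+; total volume = 0.04385 L, so [(CH3)3NH+] = 0.003258/0.04385 = 0.07430 M.
Ka((CH3)3NH+) = Kw/Kb = 1.0e-14 / 6.3 x 10^-5 = 1.59e-10.
[H^+] = sqrt(Ka x [(CH3)3NH+]) = sqrt(1.59e-10 x 0.07430) = 3.43e-6 M.
pH = -log(3.43e-6) = 5.46.

5.46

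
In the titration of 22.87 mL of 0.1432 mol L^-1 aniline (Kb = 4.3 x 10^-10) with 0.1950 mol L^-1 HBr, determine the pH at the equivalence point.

2.86

n(C6H5NH2) = 0.1432 x 0.02287 = 0.003275 mol; V(HBr) at equivalence = 0.003275/0.1950 = 0.01679 L.
At equivalence the base is fully converted to C6H5NH3+; total volume = 0.03966 L, so [C6H5NH3+] = 0.003275/0.03966 = 0.08257 M.
Ka(C6H5NH3+) = Kw/Kb = 1.0e-14 / 4.3 x 10^-10 = 2.33e-5.
[H^+] = sqrt(Ka x [C6H5NH3+]) = sqrt(2.33e-5 x 0.08257) = 0.00139 M.
pH = -log(0.00139) = 2.86.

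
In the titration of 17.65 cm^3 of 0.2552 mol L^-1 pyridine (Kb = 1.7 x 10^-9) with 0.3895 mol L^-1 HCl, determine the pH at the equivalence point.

n(C5H5N) = 0.2552 x 0.01765 = 0.004504 mol; V(HCl) at equivalence = 0.004504/0.3895 = 0.01156 L.
At equivalence the base is fully converted to C5H5NH+; total volume = 0.02921 L, so [C5H5NH+] = 0.004504/0.02921 = 0.1542 M.
Ka(C5H5NH+) = Kw/Kb = 1.0e-14 / 1.7 x 10^-9 = 5.88e-6.
[H^+] = sqrt(Ka x [C5H5NH+]) = sqrt(5.88e-6 x 0.1542) = 0.000952 M.
pH = -log(0.000952) = 3.02.

3.02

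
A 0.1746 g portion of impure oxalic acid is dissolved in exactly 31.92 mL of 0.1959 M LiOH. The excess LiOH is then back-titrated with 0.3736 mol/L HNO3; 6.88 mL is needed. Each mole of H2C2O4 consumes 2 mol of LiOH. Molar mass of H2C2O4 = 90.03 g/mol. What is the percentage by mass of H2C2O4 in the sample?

94.9%

Total n(LiOH) added = 0.1959 x 0.03192 = 0.006253 mol.
n(HNO3) used = 0.3736 x 0.006880 = 0.002570 mol, which equals the excess n(LiOH).
So n(LiOH) consumed by the sample = 0.006253 - 0.002570 = 0.003683 mol.
n(H2C2O4) = 0.003683 / 2 = 0.001841 mol.
mass H2C2O4 = 0.001841 x 90.03 = 0.1658 g, so %H2C2O4 = 0.1658/0.1746 x 100 = 94.9%.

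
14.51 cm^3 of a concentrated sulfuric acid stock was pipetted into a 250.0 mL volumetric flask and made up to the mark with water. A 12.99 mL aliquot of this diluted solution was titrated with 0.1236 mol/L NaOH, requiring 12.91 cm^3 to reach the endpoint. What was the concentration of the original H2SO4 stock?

1.06 M

n(NaOH) = 0.1236 x 0.01291 = 0.001596 mol.
n(H2SO4) in the aliquot = 0.001596 x 1/2 = 0.0007978 mol.
[diluted H2SO4] = 0.0007978 / 0.01299 = 0.06142 M.
Dilution factor = 250.0/14.51 = 17.23, so [stock] = 0.06142 x 17.23 = 1.06 M.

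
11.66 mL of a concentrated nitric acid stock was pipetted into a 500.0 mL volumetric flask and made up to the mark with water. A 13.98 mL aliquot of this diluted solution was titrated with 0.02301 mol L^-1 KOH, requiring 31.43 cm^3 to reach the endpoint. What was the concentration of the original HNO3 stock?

2.22 M

n(KOH) = 0.02301 x 0.03143 = 0.0007232 mol.
n(HNO3) in the aliquot = 0.0007232 mol.
[diluted HNO3] = 0.0007232 / 0.01398 = 0.05173 M.
Dilution factor = 500.0/11.66 = 42.88, so [stock] = 0.05173 x 42.88 = 2.22 M.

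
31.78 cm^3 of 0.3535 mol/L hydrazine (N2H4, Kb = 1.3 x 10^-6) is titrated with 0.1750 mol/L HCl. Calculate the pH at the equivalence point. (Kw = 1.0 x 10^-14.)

n(N2H4) = 0.3535 x 0.03178 = 0.01123 mol; V(HCl) at equivalence = 0.01123/0.1750 = 0.06420 L.
At equivalence the base is fully converted to N2H5+; total volume = 0.09598 L, so [N2H5+] = 0.01123/0.09598 = 0.1171 M.
Ka(N2H5+) = Kw/Kb = 1.0e-14 / 1.3 x 10^-6 = 7.69e-9.
[H^+] = sqrt(Ka x [N2H5+]) = sqrt(7.69e-9 x 0.1171) = 3.00e-5 M.
pH = -log(3.00e-5) = 4.52.

4.52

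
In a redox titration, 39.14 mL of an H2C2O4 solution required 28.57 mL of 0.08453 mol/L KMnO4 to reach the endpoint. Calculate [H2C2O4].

n(KMnO4) = 0.08453 x 0.02857 = 0.002415 mol.
From the balanced equation, 2 mol KMnO4 reacts with 5 mol H2C2O4, so n(H2C2O4) = 0.002415 x 5/2 = 0.006038 mol.
[H2C2O4] = 0.006038 / 0.03914 L = 0.154 M.

0.154 M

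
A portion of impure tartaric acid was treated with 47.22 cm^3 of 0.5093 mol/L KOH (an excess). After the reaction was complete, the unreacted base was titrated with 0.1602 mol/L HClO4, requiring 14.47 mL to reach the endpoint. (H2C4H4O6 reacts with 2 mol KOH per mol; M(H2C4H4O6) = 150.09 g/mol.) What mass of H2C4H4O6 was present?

Total n(KOH) added = 0.5093 x 0.04722 = 0.02405 mol.
n(HClO4) used = 0.1602 x 0.01447 = 0.002318 mol, which equals the excess n(KOH).
So n(KOH) consumed by the sample = 0.02405 - 0.002318 = 0.02173 mol.
n(H2C4H4O6) = 0.02173 / 2 = 0.01087 mol.
mass = 0.01087 mol x 150.09 g/mol = 1.63 g.

1.63 g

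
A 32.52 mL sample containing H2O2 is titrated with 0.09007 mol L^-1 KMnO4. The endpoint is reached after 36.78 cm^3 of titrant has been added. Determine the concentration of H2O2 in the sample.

n(KMnO4) = 0.09007 x 0.03678 = 0.003313 mol.
From the balanced equation, 2 mol KMnO4 reacts with 5 mol H2O2, so n(H2O2) = 0.003313 x 5/2 = 0.008282 mol.
[H2O2] = 0.008282 / 0.03252 L = 0.255 M.

0.255 M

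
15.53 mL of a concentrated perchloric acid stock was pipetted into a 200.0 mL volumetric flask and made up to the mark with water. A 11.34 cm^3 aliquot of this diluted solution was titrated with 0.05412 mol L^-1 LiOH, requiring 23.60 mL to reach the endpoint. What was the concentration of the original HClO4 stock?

1.45 M

n(LiOH) = 0.05412 x 0.02360 = 0.001277 mol.
n(HClO4) in the aliquot = 0.001277 mol.
[diluted HClO4] = 0.001277 / 0.01134 = 0.1126 M.
Dilution factor = 200.0/15.53 = 12.88, so [stock] = 0.1126 x 12.88 = 1.45 M.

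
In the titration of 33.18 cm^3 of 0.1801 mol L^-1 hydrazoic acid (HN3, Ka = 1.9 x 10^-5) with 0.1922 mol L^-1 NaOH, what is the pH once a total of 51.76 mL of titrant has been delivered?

12.67

n(acid) = 0.1801 x 0.03318 = 0.005976 mol; n(NaOH) added = 0.1922 x 0.05176 = 0.009948 mol.
Base is in excess by 0.009948 - 0.005976 = 0.003973 mol in a total volume of 0.08494 L.
[OH^-] = 0.003973/0.08494 = 0.04677 M, so pOH = 1.33 and pH = 14.00 - 1.33 = 12.67.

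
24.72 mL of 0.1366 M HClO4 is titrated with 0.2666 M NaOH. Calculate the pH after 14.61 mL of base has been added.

n(acid) = 0.1366 x 0.02472 = 0.003377 mol; n(NaOH) added = 0.2666 x 0.01461 = 0.003895 mol.
Base is in excess by 0.003895 - 0.003377 = 0.0005183 mol in a total volume of 0.03933 L.
[OH^-] = 0.0005183/0.03933 = 0.01318 M, so pOH = 1.88 and pH = 14.00 - 1.88 = 12.12.

12.12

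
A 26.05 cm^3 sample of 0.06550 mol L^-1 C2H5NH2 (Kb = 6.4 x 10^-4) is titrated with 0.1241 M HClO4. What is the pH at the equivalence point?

6.09

n(C2H5NH2) = 0.06550 x 0.02605 = 0.001706 mol; V(HClO4) at equivalence = 0.001706/0.1241 = 0.01375 L.
At equivalence the base is fully converted to C2H5NH3+; total volume = 0.03980 L, so [C2H5NH3+] = 0.001706/0.03980 = 0.04287 M.
Ka(C2H5NH3+) = Kw/Kb = 1.0e-14 / 6.4 x 10^-4 = 1.56e-11.
[H^+] = sqrt(Ka x [C2H5NH3+]) = sqrt(1.56e-11 x 0.04287) = 8.18e-7 M.
pH = -log(8.18e-7) = 6.09.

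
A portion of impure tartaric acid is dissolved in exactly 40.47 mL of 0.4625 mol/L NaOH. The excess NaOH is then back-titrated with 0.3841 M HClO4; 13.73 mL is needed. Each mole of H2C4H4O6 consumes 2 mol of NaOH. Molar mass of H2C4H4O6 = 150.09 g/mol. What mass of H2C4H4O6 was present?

1.01 g

Total n(NaOH) added = 0.4625 x 0.04047 = 0.01872 mol.
n(HClO4) used = 0.3841 x 0.01373 = 0.005274 mol, which equals the excess n(NaOH).
So n(NaOH) consumed by the sample = 0.01872 - 0.005274 = 0.01344 mol.
n(H2C4H4O6) = 0.01344 / 2 = 0.006722 mol.
mass = 0.006722 mol x 150.09 g/mol = 1.01 g.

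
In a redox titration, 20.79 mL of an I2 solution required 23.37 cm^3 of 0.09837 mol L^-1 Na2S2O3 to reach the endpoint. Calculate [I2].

n(Na2S2O3) = 0.09837 x 0.02337 = 0.002299 mol.
From the balanced equation, 2 mol Na2S2O3 reacts with 1 mol I2, so n(I2) = 0.002299 x 1/2 = 0.001149 mol.
[I2] = 0.001149 / 0.02079 L = 0.0553 M.

0.0553 M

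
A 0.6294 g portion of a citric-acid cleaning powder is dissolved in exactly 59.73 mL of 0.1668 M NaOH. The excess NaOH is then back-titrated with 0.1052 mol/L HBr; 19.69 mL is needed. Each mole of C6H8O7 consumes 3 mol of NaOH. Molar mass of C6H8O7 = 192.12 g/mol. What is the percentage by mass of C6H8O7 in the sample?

80.3%

Total n(NaOH) added = 0.1668 x 0.05973 = 0.009963 mol.
n(HBr) used = 0.1052 x 0.01969 = 0.002071 mol, which equals the excess n(NaOH).
So n(NaOH) consumed by the sample = 0.009963 - 0.002071 = 0.007892 mol.
n(C6H8O7) = 0.007892 / 3 = 0.002631 mol.
mass C6H8O7 = 0.002631 x 192.12 = 0.5054 g, so %C6H8O7 = 0.5054/0.6294 x 100 = 80.3%.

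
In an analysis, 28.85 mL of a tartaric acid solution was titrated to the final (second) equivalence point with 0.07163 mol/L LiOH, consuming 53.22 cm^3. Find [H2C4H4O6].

n(LiOH) = 0.07163 x 0.05322 = 0.003812 mol.
At the final (second) equivalence point, 2 mol OH^- react per mol H2C4H4O6, so n(H2C4H4O6) = 0.003812 / 2 = 0.001906 mol.
[H2C4H4O6] = 0.001906 / 0.02885 L = 0.0661 M.

0.0661 M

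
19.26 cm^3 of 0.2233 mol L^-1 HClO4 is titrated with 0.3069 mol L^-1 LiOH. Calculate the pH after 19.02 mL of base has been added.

n(acid) = 0.2233 x 0.01926 = 0.004301 mol; n(LiOH) added = 0.3069 x 0.01902 = 0.005837 mol.
Base is in excess by 0.005837 - 0.004301 = 0.001536 mol in a total volume of 0.03828 L.
[OH^-] = 0.001536/0.03828 = 0.04014 M, so pOH = 1.40 and pH = 14.00 - 1.40 = 12.60.

12.60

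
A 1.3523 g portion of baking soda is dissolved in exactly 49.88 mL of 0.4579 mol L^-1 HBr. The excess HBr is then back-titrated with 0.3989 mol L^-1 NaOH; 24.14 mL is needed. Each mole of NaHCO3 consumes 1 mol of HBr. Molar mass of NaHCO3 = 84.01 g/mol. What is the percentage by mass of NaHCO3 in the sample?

Total n(HBr) added = 0.4579 x 0.04988 = 0.02284 mol.
n(NaOH) used = 0.3989 x 0.02414 = 0.009629 mol, which equals the excess n(HBr).
So n(HBr) consumed by the sample = 0.02284 - 0.009629 = 0.01321 mol.
n(NaHCO3) = 0.01321 / 1 = 0.01321 mol.
mass NaHCO3 = 0.01321 x 84.01 = 1.110 g, so %NaHCO3 = 1.110/1.3523 x 100 = 82.1%.

82.1%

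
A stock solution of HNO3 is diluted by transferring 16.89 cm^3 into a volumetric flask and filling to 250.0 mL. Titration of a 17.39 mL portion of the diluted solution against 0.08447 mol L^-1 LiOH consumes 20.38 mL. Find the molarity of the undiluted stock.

1.47 M

n(LiOH) = 0.08447 x 0.02038 = 0.001721 mol.
n(HNO3) in the aliquot = 0.001721 mol.
[diluted HNO3] = 0.001721 / 0.01739 = 0.09899 M.
Dilution factor = 250.0/16.89 = 14.80, so [stock] = 0.09899 x 14.80 = 1.47 M.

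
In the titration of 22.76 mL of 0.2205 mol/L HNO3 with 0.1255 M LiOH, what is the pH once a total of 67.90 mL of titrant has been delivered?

n(acid) = 0.2205 x 0.02276 = 0.005019 mol; n(LiOH) added = 0.1255 x 0.06790 = 0.008521 mol.
Base is in excess by 0.008521 - 0.005019 = 0.003503 mol in a total volume of 0.09066 L.
[OH^-] = 0.003503/0.09066 = 0.03864 M, so pOH = 1.41 and pH = 14.00 - 1.41 = 12.59.

12.59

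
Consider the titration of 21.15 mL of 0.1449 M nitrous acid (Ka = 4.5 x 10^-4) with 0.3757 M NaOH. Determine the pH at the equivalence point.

n(HNO2) = 0.1449 x 0.02115 = 0.003065 mol; V(NaOH) at equivalence = 0.003065/0.3757 = 0.008157 L.
At equivalence all the acid is converted to NO2-; total volume = 0.02115 + 0.008157 = 0.02931 L, so [NO2-] = 0.003065/0.02931 = 0.1046 M.
Kb = Kw/Ka = 1.0e-14 / 4.5 x 10^-4 = 2.22e-11.
[OH^-] = sqrt(Kb x [NO2-]) = sqrt(2.22e-11 x 0.1046) = 1.52e-6 M.
pOH = 5.82, so pH = 14.00 - 5.82 = 8.18.

8.18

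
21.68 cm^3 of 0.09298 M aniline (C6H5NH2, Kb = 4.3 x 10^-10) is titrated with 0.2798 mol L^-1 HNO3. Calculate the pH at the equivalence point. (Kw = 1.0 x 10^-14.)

2.89

n(C6H5NH2) = 0.09298 x 0.02168 = 0.002016 mol; V(HNO3) at equivalence = 0.002016/0.2798 = 0.007204 L.
At equivalence the base is fully converted to C6H5NH3+; total volume = 0.02888 L, so [C6H5NH3+] = 0.002016/0.02888 = 0.06979 M.
Ka(C6H5NH3+) = Kw/Kb = 1.0e-14 / 4.3 x 10^-10 = 2.33e-5.
[H^+] = sqrt(Ka x [C6H5NH3+]) = sqrt(2.33e-5 x 0.06979) = 0.00127 M.
pH = -log(0.00127) = 2.89.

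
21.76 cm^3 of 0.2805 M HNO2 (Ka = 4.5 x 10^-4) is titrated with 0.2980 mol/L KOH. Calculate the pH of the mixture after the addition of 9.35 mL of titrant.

Initial n(HNO2) = 0.2805 x 0.02176 = 0.006104 mol.
n(KOH) added = 0.2980 x 0.009350 = 0.002786 mol, converting that many moles of HNO2 to NO2-.
Remaining n(HNO2) = 0.003317 mol; n(NO2-) = 0.002786 mol.
By Henderson-Hasselbalch, pH = pKa + log([A^-]/[HA]) = 3.35 + log(0.002786/0.003317) = 3.35 + (-0.08) = 3.27.

3.27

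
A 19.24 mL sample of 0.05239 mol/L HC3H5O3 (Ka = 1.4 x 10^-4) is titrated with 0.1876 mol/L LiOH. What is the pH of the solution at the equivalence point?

8.23

n(HC3H5O3) = 0.05239 x 0.01924 = 0.001008 mol; V(LiOH) at equivalence = 0.001008/0.1876 = 0.005373 L.
At equivalence all the acid is converted to C3H5O3-; total volume = 0.01924 + 0.005373 = 0.02461 L, so [C3H5O3-] = 0.001008/0.02461 = 0.04095 M.
Kb = Kw/Ka = 1.0e-14 / 1.4 x 10^-4 = 7.14e-11.
[OH^-] = sqrt(Kb x [C3H5O3-]) = sqrt(7.14e-11 x 0.04095) = 1.71e-6 M.
pOH = 5.77, so pH = 14.00 - 5.77 = 8.23.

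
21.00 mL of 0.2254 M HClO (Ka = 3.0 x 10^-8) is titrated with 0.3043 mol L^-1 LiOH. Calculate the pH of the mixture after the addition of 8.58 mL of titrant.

7.61

Initial n(HClO) = 0.2254 x 0.02100 = 0.004733 mol.
n(LiOH) added = 0.3043 x 0.008580 = 0.002611 mol, converting that many moles of HClO to ClO-.
Remaining n(HClO) = 0.002123 mol; n(ClO-) = 0.002611 mol.
By Henderson-Hasselbalch, pH = pKa + log([A^-]/[HA]) = 7.52 + log(0.002611/0.002123) = 7.52 + (+0.09) = 7.61.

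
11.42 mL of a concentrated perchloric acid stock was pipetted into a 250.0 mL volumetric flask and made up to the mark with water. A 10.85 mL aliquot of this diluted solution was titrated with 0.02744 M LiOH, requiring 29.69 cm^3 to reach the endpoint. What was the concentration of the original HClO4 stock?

1.64 M

n(LiOH) = 0.02744 x 0.02969 = 0.0008147 mol.
n(HClO4) in the aliquot = 0.0008147 mol.
[diluted HClO4] = 0.0008147 / 0.01085 = 0.07509 M.
Dilution factor = 250.0/11.42 = 21.89, so [stock] = 0.07509 x 21.89 = 1.64 M.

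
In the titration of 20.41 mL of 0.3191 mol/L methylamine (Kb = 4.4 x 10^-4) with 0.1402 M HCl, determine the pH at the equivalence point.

5.83

n(CH3NH2) = 0.3191 x 0.02041 = 0.006513 mol; V(HCl) at equivalence = 0.006513/0.1402 = 0.04645 L.
At equivalence the base is fully converted to CH3NH3+; total volume = 0.06686 L, so [CH3NH3+] = 0.006513/0.06686 = 0.09740 M.
Ka(CH3NH3+) = Kw/Kb = 1.0e-14 / 4.4 x 10^-4 = 2.27e-11.
[H^+] = sqrt(Ka x [CH3NH3+]) = sqrt(2.27e-11 x 0.09740) = 1.49e-6 M.
pH = -log(1.49e-6) = 5.83.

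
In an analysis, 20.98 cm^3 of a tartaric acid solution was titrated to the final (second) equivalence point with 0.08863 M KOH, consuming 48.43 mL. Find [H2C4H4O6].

n(KOH) = 0.08863 x 0.04843 = 0.004292 mol.
At the final (second) equivalence point, 2 mol OH^- react per mol H2C4H4O6, so n(H2C4H4O6) = 0.004292 / 2 = 0.002146 mol.
[H2C4H4O6] = 0.002146 / 0.02098 L = 0.102 M.

0.102 M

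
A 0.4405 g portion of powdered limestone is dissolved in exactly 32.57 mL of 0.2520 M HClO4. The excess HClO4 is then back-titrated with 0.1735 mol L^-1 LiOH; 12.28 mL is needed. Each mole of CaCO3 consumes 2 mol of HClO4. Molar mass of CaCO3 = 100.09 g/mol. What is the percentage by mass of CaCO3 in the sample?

69.0%

Total n(HClO4) added = 0.2520 x 0.03257 = 0.008208 mol.
n(LiOH) used = 0.1735 x 0.01228 = 0.002131 mol, which equals the excess n(HClO4).
So n(HClO4) consumed by the sample = 0.008208 - 0.002131 = 0.006077 mol.
n(CaCO3) = 0.006077 / 2 = 0.003039 mol.
mass CaCO3 = 0.003039 x 100.09 = 0.3041 g, so %CaCO3 = 0.3041/0.4405 x 100 = 69.0%.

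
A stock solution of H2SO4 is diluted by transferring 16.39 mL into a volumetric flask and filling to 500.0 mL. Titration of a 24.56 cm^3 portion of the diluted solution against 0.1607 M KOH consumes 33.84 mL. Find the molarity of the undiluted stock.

3.38 M

n(KOH) = 0.1607 x 0.03384 = 0.005438 mol.
n(H2SO4) in the aliquot = 0.005438 x 1/2 = 0.002719 mol.
[diluted H2SO4] = 0.002719 / 0.02456 = 0.1107 M.
Dilution factor = 500.0/16.39 = 30.51, so [stock] = 0.1107 x 30.51 = 3.38 M.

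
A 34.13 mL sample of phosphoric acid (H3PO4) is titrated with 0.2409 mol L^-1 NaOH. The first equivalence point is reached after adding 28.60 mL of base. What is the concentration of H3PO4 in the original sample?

0.202 M

n(NaOH) = 0.2409 x 0.02860 = 0.006890 mol.
At the first equivalence point, 1 mol OH^- react per mol H3PO4, so n(H3PO4) = 0.006890 / 1 = 0.006890 mol.
[H3PO4] = 0.006890 / 0.03413 L = 0.202 M.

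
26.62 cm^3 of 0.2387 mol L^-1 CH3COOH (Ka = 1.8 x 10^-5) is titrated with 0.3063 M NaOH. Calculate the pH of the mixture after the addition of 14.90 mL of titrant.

5.15

Initial n(CH3COOH) = 0.2387 x 0.02662 = 0.006354 mol.
n(NaOH) added = 0.3063 x 0.01490 = 0.004564 mol, converting that many moles of CH3COOH to CH3COO-.
Remaining n(CH3COOH) = 0.001790 mol; n(CH3COO-) = 0.004564 mol.
By Henderson-Hasselbalch, pH = pKa + log([A^-]/[HA]) = 4.74 + log(0.004564/0.001790) = 4.74 + (+0.41) = 5.15.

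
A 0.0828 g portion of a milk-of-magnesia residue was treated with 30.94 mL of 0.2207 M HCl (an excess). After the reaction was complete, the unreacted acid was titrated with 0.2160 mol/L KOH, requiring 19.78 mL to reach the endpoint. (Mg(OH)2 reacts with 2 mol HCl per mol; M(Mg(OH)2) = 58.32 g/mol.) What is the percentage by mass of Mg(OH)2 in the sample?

90.0%

Total n(HCl) added = 0.2207 x 0.03094 = 0.006828 mol.
n(KOH) used = 0.2160 x 0.01978 = 0.004272 mol, which equals the excess n(HCl).
So n(HCl) consumed by the sample = 0.006828 - 0.004272 = 0.002556 mol.
n(Mg(OH)2) = 0.002556 / 2 = 0.001278 mol.
mass Mg(OH)2 = 0.001278 x 58.32 = 0.07453 g, so %Mg(OH)2 = 0.07453/0.0828 x 100 = 90.0%.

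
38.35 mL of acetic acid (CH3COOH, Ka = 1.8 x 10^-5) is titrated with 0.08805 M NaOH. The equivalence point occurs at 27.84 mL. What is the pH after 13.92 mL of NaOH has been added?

13.92 mL is exactly half the equivalence volume (27.84/2), i.e. the half-equivalence point.
There, n(HA) = n(A^-), so pH = pKa = -log(1.8 x 10^-5) = 4.74.

4.74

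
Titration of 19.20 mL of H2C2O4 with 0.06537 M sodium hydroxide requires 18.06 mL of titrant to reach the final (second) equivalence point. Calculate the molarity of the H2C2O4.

n(NaOH) = 0.06537 x 0.01806 = 0.001181 mol.
At the final (second) equivalence point, 2 mol OH^- react per mol H2C2O4, so n(H2C2O4) = 0.001181 / 2 = 0.0005903 mol.
[H2C2O4] = 0.0005903 / 0.01920 L = 0.0307 M.

0.0307 M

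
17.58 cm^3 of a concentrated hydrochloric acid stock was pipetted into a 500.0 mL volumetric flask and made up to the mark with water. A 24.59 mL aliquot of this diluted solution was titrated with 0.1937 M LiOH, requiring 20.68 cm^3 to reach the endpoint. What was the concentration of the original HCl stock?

n(LiOH) = 0.1937 x 0.02068 = 0.004006 mol.
n(HCl) in the aliquot = 0.004006 mol.
[diluted HCl] = 0.004006 / 0.02459 = 0.1629 M.
Dilution factor = 500.0/17.58 = 28.44, so [stock] = 0.1629 x 28.44 = 4.63 M.

4.63 M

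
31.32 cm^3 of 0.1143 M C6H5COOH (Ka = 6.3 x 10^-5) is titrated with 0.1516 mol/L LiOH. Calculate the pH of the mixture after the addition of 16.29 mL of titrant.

4.55

Initial n(C6H5COOH) = 0.1143 x 0.03132 = 0.003580 mol.
n(LiOH) added = 0.1516 x 0.01629 = 0.002470 mol, converting that many moles of C6H5COOH to C6H5COO-.
Remaining n(C6H5COOH) = 0.001110 mol; n(C6H5COO-) = 0.002470 mol.
By Henderson-Hasselbalch, pH = pKa + log([A^-]/[HA]) = 4.20 + log(0.002470/0.001110) = 4.20 + (+0.35) = 4.55.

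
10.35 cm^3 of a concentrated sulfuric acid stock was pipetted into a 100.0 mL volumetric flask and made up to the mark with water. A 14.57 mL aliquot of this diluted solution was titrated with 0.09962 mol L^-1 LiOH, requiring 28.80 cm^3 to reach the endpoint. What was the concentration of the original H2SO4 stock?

0.951 M

n(LiOH) = 0.09962 x 0.02880 = 0.002869 mol.
n(H2SO4) in the aliquot = 0.002869 x 1/2 = 0.001435 mol.
[diluted H2SO4] = 0.001435 / 0.01457 = 0.09846 M.
Dilution factor = 100.0/10.35 = 9.662, so [stock] = 0.09846 x 9.662 = 0.951 M.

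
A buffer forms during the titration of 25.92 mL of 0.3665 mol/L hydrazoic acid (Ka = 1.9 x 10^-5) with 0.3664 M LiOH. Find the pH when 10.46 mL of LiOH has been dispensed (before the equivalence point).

4.55

Initial n(HN3) = 0.3665 x 0.02592 = 0.009500 mol.
n(LiOH) added = 0.3664 x 0.01046 = 0.003833 mol, converting that many moles of HN3 to N3-.
Remaining n(HN3) = 0.005667 mol; n(N3-) = 0.003833 mol.
By Henderson-Hasselbalch, pH = pKa + log([A^-]/[HA]) = 4.72 + log(0.003833/0.005667) = 4.72 + (-0.17) = 4.55.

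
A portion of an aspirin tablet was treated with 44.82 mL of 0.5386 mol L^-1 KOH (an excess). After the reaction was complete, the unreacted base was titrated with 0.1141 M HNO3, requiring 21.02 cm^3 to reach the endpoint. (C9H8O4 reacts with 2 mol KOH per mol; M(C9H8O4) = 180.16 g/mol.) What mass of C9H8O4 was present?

Total n(KOH) added = 0.5386 x 0.04482 = 0.02414 mol.
n(HNO3) used = 0.1141 x 0.02102 = 0.002398 mol, which equals the excess n(KOH).
So n(KOH) consumed by the sample = 0.02414 - 0.002398 = 0.02174 mol.
n(C9H8O4) = 0.02174 / 2 = 0.01087 mol.
mass = 0.01087 mol x 180.16 g/mol = 1.96 g.

1.96 g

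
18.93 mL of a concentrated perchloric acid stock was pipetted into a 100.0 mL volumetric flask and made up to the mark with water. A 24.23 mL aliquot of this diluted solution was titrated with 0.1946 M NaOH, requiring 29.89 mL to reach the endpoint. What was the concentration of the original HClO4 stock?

n(NaOH) = 0.1946 x 0.02989 = 0.005817 mol.
n(HClO4) in the aliquot = 0.005817 mol.
[diluted HClO4] = 0.005817 / 0.02423 = 0.2401 M.
Dilution factor = 100.0/18.93 = 5.283, so [stock] = 0.2401 x 5.283 = 1.27 M.

1.27 M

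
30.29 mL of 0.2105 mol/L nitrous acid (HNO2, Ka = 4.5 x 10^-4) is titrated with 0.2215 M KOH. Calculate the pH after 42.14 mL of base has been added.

n(acid) = 0.2105 x 0.03029 = 0.006376 mol; n(KOH) added = 0.2215 x 0.04214 = 0.009334 mol.
Base is in excess by 0.009334 - 0.006376 = 0.002958 mol in a total volume of 0.07243 L.
[OH^-] = 0.002958/0.07243 = 0.04084 M, so pOH = 1.39 and pH = 14.00 - 1.39 = 12.61.

12.61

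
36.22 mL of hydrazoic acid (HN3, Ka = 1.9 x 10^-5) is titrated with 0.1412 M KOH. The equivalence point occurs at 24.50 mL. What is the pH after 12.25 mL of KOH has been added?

12.25 mL is exactly half the equivalence volume (24.50/2), i.e. the half-equivalence point.
There, n(HA) = n(A^-), so pH = pKa = -log(1.9 x 10^-5) = 4.72.

4.72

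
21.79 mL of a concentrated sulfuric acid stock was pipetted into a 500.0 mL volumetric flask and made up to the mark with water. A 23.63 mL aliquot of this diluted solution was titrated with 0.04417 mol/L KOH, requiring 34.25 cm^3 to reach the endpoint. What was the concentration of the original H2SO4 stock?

0.735 M

n(KOH) = 0.04417 x 0.03425 = 0.001513 mol.
n(H2SO4) in the aliquot = 0.001513 x 1/2 = 0.0007564 mol.
[diluted H2SO4] = 0.0007564 / 0.02363 = 0.03201 M.
Dilution factor = 500.0/21.79 = 22.95, so [stock] = 0.03201 x 22.95 = 0.735 M.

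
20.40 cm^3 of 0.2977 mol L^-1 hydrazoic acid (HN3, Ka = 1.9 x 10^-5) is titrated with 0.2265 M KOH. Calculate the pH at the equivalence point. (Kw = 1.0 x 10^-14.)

n(HN3) = 0.2977 x 0.02040 = 0.006073 mol; V(KOH) at equivalence = 0.006073/0.2265 = 0.02681 L.
At equivalence all the acid is converted to N3-; total volume = 0.02040 + 0.02681 = 0.04721 L, so [N3-] = 0.006073/0.04721 = 0.1286 M.
Kb = Kw/Ka = 1.0e-14 / 1.9 x 10^-5 = 5.26e-10.
[OH^-] = sqrt(Kb x [N3-]) = sqrt(5.26e-10 x 0.1286) = 8.23e-6 M.
pOH = 5.08, so pH = 14.00 - 5.08 = 8.92.

8.92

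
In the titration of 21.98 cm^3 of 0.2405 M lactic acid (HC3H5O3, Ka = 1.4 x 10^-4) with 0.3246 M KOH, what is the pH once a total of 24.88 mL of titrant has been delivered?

n(acid) = 0.2405 x 0.02198 = 0.005286 mol; n(KOH) added = 0.3246 x 0.02488 = 0.008076 mol.
Base is in excess by 0.008076 - 0.005286 = 0.002790 mol in a total volume of 0.04686 L.
[OH^-] = 0.002790/0.04686 = 0.05954 M, so pOH = 1.23 and pH = 14.00 - 1.23 = 12.77.

12.77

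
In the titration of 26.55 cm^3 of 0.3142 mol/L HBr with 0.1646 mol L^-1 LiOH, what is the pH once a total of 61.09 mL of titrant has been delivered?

12.29

n(acid) = 0.3142 x 0.02655 = 0.008342 mol; n(LiOH) added = 0.1646 x 0.06109 = 0.01006 mol.
Base is in excess by 0.01006 - 0.008342 = 0.001713 mol in a total volume of 0.08764 L.
[OH^-] = 0.001713/0.08764 = 0.01955 M, so pOH = 1.71 and pH = 14.00 - 1.71 = 12.29.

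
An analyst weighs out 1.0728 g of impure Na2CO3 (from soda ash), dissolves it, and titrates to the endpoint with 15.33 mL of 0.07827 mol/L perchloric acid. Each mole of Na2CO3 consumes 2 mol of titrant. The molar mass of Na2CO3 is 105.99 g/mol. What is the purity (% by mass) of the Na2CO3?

n(HClO4) = 0.07827 x 0.01533 = 0.001200 mol.
n(Na2CO3) = 0.001200 / 2 = 0.0005999 mol.
mass of Na2CO3 = 0.0005999 x 105.99 = 0.06359 g.
% purity = 0.06359 / 1.0728 x 100 = 5.93%.

5.93%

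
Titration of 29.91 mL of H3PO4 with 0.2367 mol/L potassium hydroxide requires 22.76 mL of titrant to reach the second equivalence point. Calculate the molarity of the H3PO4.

n(KOH) = 0.2367 x 0.02276 = 0.005387 mol.
At the second equivalence point, 2 mol OH^- react per mol H3PO4, so n(H3PO4) = 0.005387 / 2 = 0.002694 mol.
[H3PO4] = 0.002694 / 0.02991 L = 0.0901 M.

0.0901 M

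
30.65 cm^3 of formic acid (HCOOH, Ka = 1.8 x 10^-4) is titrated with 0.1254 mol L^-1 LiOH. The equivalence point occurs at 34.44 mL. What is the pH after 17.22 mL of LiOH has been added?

17.22 mL is exactly half the equivalence volume (34.44/2), i.e. the half-equivalence point.
There, n(HA) = n(A^-), so pH = pKa = -log(1.8 x 10^-4) = 3.74.

3.74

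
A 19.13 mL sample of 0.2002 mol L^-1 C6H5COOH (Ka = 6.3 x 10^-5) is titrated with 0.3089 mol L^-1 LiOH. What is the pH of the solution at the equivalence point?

n(C6H5COOH) = 0.2002 x 0.01913 = 0.003830 mol; V(LiOH) at equivalence = 0.003830/0.3089 = 0.01240 L.
At equivalence all the acid is converted to C6H5COO-; total volume = 0.01913 + 0.01240 = 0.03153 L, so [C6H5COO-] = 0.003830/0.03153 = 0.1215 M.
Kb = Kw/Ka = 1.0e-14 / 6.3 x 10^-5 = 1.59e-10.
[OH^-] = sqrt(Kb x [C6H5COO-]) = sqrt(1.59e-10 x 0.1215) = 4.39e-6 M.
pOH = 5.36, so pH = 14.00 - 5.36 = 8.64.

8.64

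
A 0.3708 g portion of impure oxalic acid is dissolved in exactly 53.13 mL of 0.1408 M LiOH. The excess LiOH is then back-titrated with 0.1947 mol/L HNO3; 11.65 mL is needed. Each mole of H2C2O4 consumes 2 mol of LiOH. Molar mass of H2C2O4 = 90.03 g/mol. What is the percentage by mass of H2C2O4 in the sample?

63.3%

Total n(LiOH) added = 0.1408 x 0.05313 = 0.007481 mol.
n(HNO3) used = 0.1947 x 0.01165 = 0.002268 mol, which equals the excess n(LiOH).
So n(LiOH) consumed by the sample = 0.007481 - 0.002268 = 0.005212 mol.
n(H2C2O4) = 0.005212 / 2 = 0.002606 mol.
mass H2C2O4 = 0.002606 x 90.03 = 0.2346 g, so %H2C2O4 = 0.2346/0.3708 x 100 = 63.3%.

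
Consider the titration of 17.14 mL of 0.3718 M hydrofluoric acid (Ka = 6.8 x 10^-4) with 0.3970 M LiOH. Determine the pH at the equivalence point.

n(HF) = 0.3718 x 0.01714 = 0.006373 mol; V(LiOH) at equivalence = 0.006373/0.3970 = 0.01605 L.
At equivalence all the acid is converted to F-; total volume = 0.01714 + 0.01605 = 0.03319 L, so [F-] = 0.006373/0.03319 = 0.1920 M.
Kb = Kw/Ka = 1.0e-14 / 6.8 x 10^-4 = 1.47e-11.
[OH^-] = sqrt(Kb x [F-]) = sqrt(1.47e-11 x 0.1920) = 1.68e-6 M.
pOH = 5.77, so pH = 14.00 - 5.77 = 8.23.

8.23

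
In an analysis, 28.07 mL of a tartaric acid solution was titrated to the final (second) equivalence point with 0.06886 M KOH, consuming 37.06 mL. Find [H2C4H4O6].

0.0455 M

n(KOH) = 0.06886 x 0.03706 = 0.002552 mol.
At the final (second) equivalence point, 2 mol OH^- react per mol H2C4H4O6, so n(H2C4H4O6) = 0.002552 / 2 = 0.001276 mol.
[H2C4H4O6] = 0.001276 / 0.02807 L = 0.0455 M.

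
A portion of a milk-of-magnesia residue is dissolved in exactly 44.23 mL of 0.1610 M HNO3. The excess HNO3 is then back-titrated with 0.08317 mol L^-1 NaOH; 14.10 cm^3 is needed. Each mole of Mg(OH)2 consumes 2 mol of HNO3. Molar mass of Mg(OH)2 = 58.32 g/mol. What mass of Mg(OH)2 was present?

Total n(HNO3) added = 0.1610 x 0.04423 = 0.007121 mol.
n(NaOH) used = 0.08317 x 0.01410 = 0.001173 mol, which equals the excess n(HNO3).
So n(HNO3) consumed by the sample = 0.007121 - 0.001173 = 0.005948 mol.
n(Mg(OH)2) = 0.005948 / 2 = 0.002974 mol.
mass = 0.002974 mol x 58.32 g/mol = 0.173 g.

0.173 g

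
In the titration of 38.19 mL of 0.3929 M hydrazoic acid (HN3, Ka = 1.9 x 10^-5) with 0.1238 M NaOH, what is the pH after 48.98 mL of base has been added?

4.55

Initial n(HN3) = 0.3929 x 0.03819 = 0.01500 mol.
n(NaOH) added = 0.1238 x 0.04898 = 0.006064 mol, converting that many moles of HN3 to N3-.
Remaining n(HN3) = 0.008941 mol; n(N3-) = 0.006064 mol.
By Henderson-Hasselbalch, pH = pKa + log([A^-]/[HA]) = 4.72 + log(0.006064/0.008941) = 4.72 + (-0.17) = 4.55.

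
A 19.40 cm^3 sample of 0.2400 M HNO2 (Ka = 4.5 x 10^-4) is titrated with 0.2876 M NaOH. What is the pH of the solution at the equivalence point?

n(HNO2) = 0.2400 x 0.01940 = 0.004656 mol; V(NaOH) at equivalence = 0.004656/0.2876 = 0.01619 L.
At equivalence all the acid is converted to NO2-; total volume = 0.01940 + 0.01619 = 0.03559 L, so [NO2-] = 0.004656/0.03559 = 0.1308 M.
Kb = Kw/Ka = 1.0e-14 / 4.5 x 10^-4 = 2.22e-11.
[OH^-] = sqrt(Kb x [NO2-]) = sqrt(2.22e-11 x 0.1308) = 1.71e-6 M.
pOH = 5.77, so pH = 14.00 - 5.77 = 8.23.

8.23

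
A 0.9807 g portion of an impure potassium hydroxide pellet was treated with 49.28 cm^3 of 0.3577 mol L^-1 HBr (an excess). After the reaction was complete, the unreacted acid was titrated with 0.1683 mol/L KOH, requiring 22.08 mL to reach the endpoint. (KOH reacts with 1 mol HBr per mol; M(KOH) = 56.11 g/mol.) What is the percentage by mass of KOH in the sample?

Total n(HBr) added = 0.3577 x 0.04928 = 0.01763 mol.
n(KOH) used = 0.1683 x 0.02208 = 0.003716 mol, which equals the excess n(HBr).
So n(HBr) consumed by the sample = 0.01763 - 0.003716 = 0.01391 mol.
n(KOH) = 0.01391 / 1 = 0.01391 mol.
mass KOH = 0.01391 x 56.11 = 0.7806 g, so %KOH = 0.7806/0.9807 x 100 = 79.6%.

79.6%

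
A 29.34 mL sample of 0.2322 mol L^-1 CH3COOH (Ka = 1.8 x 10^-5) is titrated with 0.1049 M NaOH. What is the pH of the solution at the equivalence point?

8.80

n(CH3COOH) = 0.2322 x 0.02934 = 0.006813 mol; V(NaOH) at equivalence = 0.006813/0.1049 = 0.06495 L.
At equivalence all the acid is converted to CH3COO-; total volume = 0.02934 + 0.06495 = 0.09429 L, so [CH3COO-] = 0.006813/0.09429 = 0.07226 M.
Kb = Kw/Ka = 1.0e-14 / 1.8 x 10^-5 = 5.56e-10.
[OH^-] = sqrt(Kb x [CH3COO-]) = sqrt(5.56e-10 x 0.07226) = 6.34e-6 M.
pOH = 5.20, so pH = 14.00 - 5.20 = 8.80.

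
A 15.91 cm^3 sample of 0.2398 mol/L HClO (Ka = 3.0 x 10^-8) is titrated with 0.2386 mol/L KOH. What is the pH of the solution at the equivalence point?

n(HClO) = 0.2398 x 0.01591 = 0.003815 mol; V(KOH) at equivalence = 0.003815/0.2386 = 0.01599 L.
At equivalence all the acid is converted to ClO-; total volume = 0.01591 + 0.01599 = 0.03190 L, so [ClO-] = 0.003815/0.03190 = 0.1196 M.
Kb = Kw/Ka = 1.0e-14 / 3.0 x 10^-8 = 3.33e-7.
[OH^-] = sqrt(Kb x [ClO-]) = sqrt(3.33e-7 x 0.1196) = 0.000200 M.
pOH = 3.70, so pH = 14.00 - 3.70 = 10.30.

10.30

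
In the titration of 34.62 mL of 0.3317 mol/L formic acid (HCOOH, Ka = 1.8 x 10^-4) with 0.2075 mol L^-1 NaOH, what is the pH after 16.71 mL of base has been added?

Initial n(HCOOH) = 0.3317 x 0.03462 = 0.01148 mol.
n(NaOH) added = 0.2075 x 0.01671 = 0.003467 mol, converting that many moles of HCOOH to HCOO-.
Remaining n(HCOOH) = 0.008016 mol; n(HCOO-) = 0.003467 mol.
By Henderson-Hasselbalch, pH = pKa + log([A^-]/[HA]) = 3.74 + log(0.003467/0.008016) = 3.74 + (-0.36) = 3.38.

3.38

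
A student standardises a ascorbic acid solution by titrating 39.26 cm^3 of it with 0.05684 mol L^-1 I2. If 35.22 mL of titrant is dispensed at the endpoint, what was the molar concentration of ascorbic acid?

n(I2) = 0.05684 x 0.03522 = 0.002002 mol.
From the balanced equation, 1 mol I2 reacts with 1 mol ascorbic acid, so n(ascorbic acid) = 0.002002 x 1/1 = 0.002002 mol.
[ascorbic acid] = 0.002002 / 0.03926 L = 0.0510 M.

0.0510 M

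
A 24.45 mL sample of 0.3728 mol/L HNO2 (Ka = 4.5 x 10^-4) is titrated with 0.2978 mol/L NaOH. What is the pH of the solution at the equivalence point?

n(HNO2) = 0.3728 x 0.02445 = 0.009115 mol; V(NaOH) at equivalence = 0.009115/0.2978 = 0.03061 L.
At equivalence all the acid is converted to NO2-; total volume = 0.02445 + 0.03061 = 0.05506 L, so [NO2-] = 0.009115/0.05506 = 0.1656 M.
Kb = Kw/Ka = 1.0e-14 / 4.5 x 10^-4 = 2.22e-11.
[OH^-] = sqrt(Kb x [NO2-]) = sqrt(2.22e-11 x 0.1656) = 1.92e-6 M.
pOH = 5.72, so pH = 14.00 - 5.72 = 8.28.

8.28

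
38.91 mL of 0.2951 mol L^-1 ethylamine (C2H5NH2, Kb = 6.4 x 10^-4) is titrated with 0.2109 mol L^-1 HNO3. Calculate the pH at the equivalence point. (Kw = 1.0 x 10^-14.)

n(C2H5NH2) = 0.2951 x 0.03891 = 0.01148 mol; V(HNO3) at equivalence = 0.01148/0.2109 = 0.05444 L.
At equivalence the base is fully converted to C2H5NH3+; total volume = 0.09335 L, so [C2H5NH3+] = 0.01148/0.09335 = 0.1230 M.
Ka(C2H5NH3+) = Kw/Kb = 1.0e-14 / 6.4 x 10^-4 = 1.56e-11.
[H^+] = sqrt(Ka x [C2H5NH3+]) = sqrt(1.56e-11 x 0.1230) = 1.39e-6 M.
pH = -log(1.39e-6) = 5.86.

5.86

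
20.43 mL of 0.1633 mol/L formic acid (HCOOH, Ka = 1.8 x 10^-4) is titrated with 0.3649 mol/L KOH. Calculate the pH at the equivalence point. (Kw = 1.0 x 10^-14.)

n(HCOOH) = 0.1633 x 0.02043 = 0.003336 mol; V(KOH) at equivalence = 0.003336/0.3649 = 0.009143 L.
At equivalence all the acid is converted to HCOO-; total volume = 0.02043 + 0.009143 = 0.02957 L, so [HCOO-] = 0.003336/0.02957 = 0.1128 M.
Kb = Kw/Ka = 1.0e-14 / 1.8 x 10^-4 = 5.56e-11.
[OH^-] = sqrt(Kb x [HCOO-]) = sqrt(5.56e-11 x 0.1128) = 2.50e-6 M.
pOH = 5.60, so pH = 14.00 - 5.60 = 8.40.

8.40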